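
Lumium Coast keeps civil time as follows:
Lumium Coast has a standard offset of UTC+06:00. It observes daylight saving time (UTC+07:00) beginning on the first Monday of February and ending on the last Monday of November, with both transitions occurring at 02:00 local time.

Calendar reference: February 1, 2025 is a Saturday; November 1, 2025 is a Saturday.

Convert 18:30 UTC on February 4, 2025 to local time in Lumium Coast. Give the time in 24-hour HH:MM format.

1 February 2025 is a Saturday, so the first Monday is February 3.
1 November 2025 is a Saturday, so Mondays fall on 3, 10, 17, 24; the last is November 24.
At the standard offset (UTC+06:00), 18:30 UTC + 6h = 00:30 Lumium Coast standard time (rolling into the next day, 5 February 2025).
The standard-time date in Lumium Coast, February 5, 2025, falls between 3 February and 24 November, so daylight saving is in effect and Lumium Coast is at UTC+07:00.
18:30 UTC + 7h = 01:30 local (rolling into the next day, 5 February 2025).

01:30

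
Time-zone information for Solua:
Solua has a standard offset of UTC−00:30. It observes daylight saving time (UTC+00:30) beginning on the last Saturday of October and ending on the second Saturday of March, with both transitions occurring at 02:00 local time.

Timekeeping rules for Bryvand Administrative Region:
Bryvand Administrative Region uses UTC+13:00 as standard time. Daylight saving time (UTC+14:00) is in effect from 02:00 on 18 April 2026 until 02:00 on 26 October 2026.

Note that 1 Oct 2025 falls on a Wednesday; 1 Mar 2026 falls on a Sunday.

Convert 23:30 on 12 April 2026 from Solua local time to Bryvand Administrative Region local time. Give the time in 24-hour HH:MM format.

13:00

1 October 2025 is a Wednesday, so Saturdays fall on 4, 11, 18, 25; the last is October 25.
1 March 2026 is a Sunday, so the first Saturday is March 7 and the second is March 14.
Daylight saving runs 25 October 2025 – 14 March 2026; 12 April 2026 is outside that window, so Solua is on standard time at UTC−00:30.
23:30 Solua + 0h30m = 00:00 UTC (rolling into the next day, 13 April 2026).
At the standard offset (UTC+13:00), 00:00 UTC + 13h = 13:00 Bryvand Administrative Region standard time.
The standard-time date in Bryvand Administrative Region, 13 April 2026, is outside the daylight-saving period (18 April – 26 October), so Bryvand Administrative Region is on standard time, UTC+13:00.
00:00 UTC + 13h = 13:00 Bryvand Administrative Region.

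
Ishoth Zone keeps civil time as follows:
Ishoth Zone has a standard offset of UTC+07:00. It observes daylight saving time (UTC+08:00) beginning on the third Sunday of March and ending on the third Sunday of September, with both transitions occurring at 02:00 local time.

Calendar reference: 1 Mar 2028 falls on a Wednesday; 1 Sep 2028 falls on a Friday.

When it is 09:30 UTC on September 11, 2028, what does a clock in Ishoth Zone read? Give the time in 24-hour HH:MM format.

1 March 2028 is a Wednesday, so the first Sunday is March 5 and the third is March 19.
1 September 2028 is a Friday, so the first Sunday is September 3 and the third is September 17.
At the standard offset (UTC+07:00), 09:30 UTC + 7h = 16:30 Ishoth Zone standard time.
Daylight saving runs 19 March – 17 September; the standard-time date in Ishoth Zone, September 11, 2028, is inside that window, so Ishoth Zone is at UTC+08:00.
09:30 UTC + 8h = 17:30 local.

17:30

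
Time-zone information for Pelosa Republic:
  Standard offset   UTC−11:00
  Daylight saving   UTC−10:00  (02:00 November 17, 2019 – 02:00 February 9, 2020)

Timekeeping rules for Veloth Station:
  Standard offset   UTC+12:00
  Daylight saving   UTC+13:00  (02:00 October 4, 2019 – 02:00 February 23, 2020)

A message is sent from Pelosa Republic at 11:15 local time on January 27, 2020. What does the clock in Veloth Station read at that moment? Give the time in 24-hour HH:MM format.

Daylight saving runs 17 November 2019 – 9 February 2020; January 27, 2020 is inside that window, so Pelosa Republic is at UTC−10:00.
11:15 Pelosa Republic + 10h = 21:15 UTC.
At the standard offset (UTC+12:00), 21:15 UTC + 12h = 09:15 Veloth Station standard time (rolling into the next day, 28 January 2020).
The standard-time date in Veloth Station, January 28, 2020, lies within the daylight-saving period (4 October 2019 – 23 February 2020), so Veloth Station is on daylight time, UTC+13:00.
21:15 UTC + 13h = 10:15 Veloth Station (rolling into the next day, 28 January 2020).

10:15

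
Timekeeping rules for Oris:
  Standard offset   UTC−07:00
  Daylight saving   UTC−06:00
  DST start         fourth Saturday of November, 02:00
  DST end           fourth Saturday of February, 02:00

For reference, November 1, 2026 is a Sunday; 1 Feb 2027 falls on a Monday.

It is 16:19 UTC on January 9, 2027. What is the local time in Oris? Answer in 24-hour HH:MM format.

10:19

1 November 2026 is a Sunday, so the first Saturday is November 7 and the fourth is November 28.
1 February 2027 is a Monday, so the first Saturday is February 6 and the fourth is February 27.
At the standard offset (UTC−07:00), 16:19 UTC − 7h = 09:19 Oris standard time.
The standard-time date in Oris, January 9, 2027, lies within the daylight-saving period (28 November 2026 – 27 February 2027), so Oris is on daylight time, UTC−06:00.
16:19 UTC − 6h = 10:19 local.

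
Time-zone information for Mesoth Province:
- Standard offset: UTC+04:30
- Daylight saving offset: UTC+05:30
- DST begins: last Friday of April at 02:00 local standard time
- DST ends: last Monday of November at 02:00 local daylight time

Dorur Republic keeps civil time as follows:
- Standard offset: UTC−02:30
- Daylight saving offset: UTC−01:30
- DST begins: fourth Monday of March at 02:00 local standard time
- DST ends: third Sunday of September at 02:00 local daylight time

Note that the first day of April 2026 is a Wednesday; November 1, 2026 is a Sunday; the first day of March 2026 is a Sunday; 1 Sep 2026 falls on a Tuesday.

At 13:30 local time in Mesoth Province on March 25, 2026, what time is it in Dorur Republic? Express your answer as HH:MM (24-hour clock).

1 April 2026 is a Wednesday, so Fridays fall on 3, 10, 17, 24; the last is April 24.
1 November 2026 is a Sunday, so Mondays fall on 2, 9, 16, 23, 30; the last is November 30.
March 25, 2026 is outside the daylight-saving period (24 April – 30 November), so Mesoth Province is on standard time, UTC+04:30.
13:30 Mesoth Province − 4h30m = 09:00 UTC.
1 March 2026 is a Sunday, so the first Monday is March 2 and the fourth is March 23.
1 September 2026 is a Tuesday, so the first Sunday is September 6 and the third is September 20.
At the standard offset (UTC−02:30), 09:00 UTC − 2h30m = 06:30 Dorur Republic standard time.
The standard-time date in Dorur Republic, March 25, 2026, falls between 23 March and 20 September, so daylight saving is in effect and Dorur Republic is at UTC−01:30.
09:00 UTC − 1h30m = 07:30 Dorur Republic.

07:30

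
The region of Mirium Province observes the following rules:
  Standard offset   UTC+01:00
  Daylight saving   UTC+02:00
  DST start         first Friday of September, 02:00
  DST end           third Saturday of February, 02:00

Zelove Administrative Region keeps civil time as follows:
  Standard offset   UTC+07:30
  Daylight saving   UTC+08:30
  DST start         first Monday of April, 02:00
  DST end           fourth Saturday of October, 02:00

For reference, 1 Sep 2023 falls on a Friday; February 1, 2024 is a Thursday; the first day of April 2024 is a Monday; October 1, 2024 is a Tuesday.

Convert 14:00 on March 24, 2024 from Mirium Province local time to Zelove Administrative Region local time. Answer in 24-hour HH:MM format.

20:30

1 September 2023 is a Friday, so the first Friday is September 1.
1 February 2024 is a Thursday, so the first Saturday is February 3 and the third is February 17.
March 24, 2024 does not fall between 1 September 2023 and 17 February 2024, so daylight saving is not in effect and Mirium Province is at UTC+01:00.
14:00 Mirium Province − 1h = 13:00 UTC.
1 April 2024 is a Monday, so the first Monday is April 1.
1 October 2024 is a Tuesday, so the first Saturday is October 5 and the fourth is October 26.
At the standard offset (UTC+07:30), 13:00 UTC + 7h30m = 20:30 Zelove Administrative Region standard time.
Daylight saving runs 1 April – 26 October; the standard-time date in Zelove Administrative Region, March 24, 2024, is outside that window, so Zelove Administrative Region is on standard time at UTC+07:30.
13:00 UTC + 7h30m = 20:30 Zelove Administrative Region.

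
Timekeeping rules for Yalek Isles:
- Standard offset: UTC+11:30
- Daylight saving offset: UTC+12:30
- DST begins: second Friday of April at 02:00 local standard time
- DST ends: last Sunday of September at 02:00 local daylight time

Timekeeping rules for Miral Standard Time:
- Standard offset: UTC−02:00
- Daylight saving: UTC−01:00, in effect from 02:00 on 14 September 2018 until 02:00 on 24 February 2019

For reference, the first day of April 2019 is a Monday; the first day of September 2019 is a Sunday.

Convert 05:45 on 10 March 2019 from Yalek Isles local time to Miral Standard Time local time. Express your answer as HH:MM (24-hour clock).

16:15

1 April 2019 is a Monday, so the first Friday is April 5 and the second is April 12.
1 September 2019 is a Sunday, so Sundays fall on 1, 8, 15, 22, 29; the last is September 29.
10 March 2019 does not fall between 12 April and 29 September, so daylight saving is not in effect and Yalek Isles is at UTC+11:30.
05:45 Yalek Isles − 11h30m = 18:15 UTC (rolling into the previous day, 9 March 2019).
At the standard offset (UTC−02:00), 18:15 UTC − 2h = 16:15 Miral Standard Time standard time.
Daylight saving runs 14 September 2018 – 24 February 2019; the standard-time date in Miral Standard Time, 9 March 2019, is outside that window, so Miral Standard Time is on standard time at UTC−02:00.
18:15 UTC − 2h = 16:15 Miral Standard Time.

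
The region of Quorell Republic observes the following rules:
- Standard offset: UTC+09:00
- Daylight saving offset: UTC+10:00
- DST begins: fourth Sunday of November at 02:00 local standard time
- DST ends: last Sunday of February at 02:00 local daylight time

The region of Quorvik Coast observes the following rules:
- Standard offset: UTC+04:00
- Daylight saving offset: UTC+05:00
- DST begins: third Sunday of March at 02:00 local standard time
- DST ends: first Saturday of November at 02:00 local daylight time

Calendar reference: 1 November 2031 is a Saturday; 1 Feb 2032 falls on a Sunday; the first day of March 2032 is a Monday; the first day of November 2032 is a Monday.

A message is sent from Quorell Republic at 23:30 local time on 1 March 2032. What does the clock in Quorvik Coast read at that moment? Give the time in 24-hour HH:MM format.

18:30

1 November 2031 is a Saturday, so the first Sunday is November 2 and the fourth is November 23.
1 February 2032 is a Sunday, so Sundays fall on 1, 8, 15, 22, 29; the last is February 29.
1 March 2032 is outside the daylight-saving period (23 November 2031 – 29 February 2032), so Quorell Republic is on standard time, UTC+09:00.
23:30 Quorell Republic − 9h = 14:30 UTC.
1 March 2032 is a Monday, so the first Sunday is March 7 and the third is March 21.
1 November 2032 is a Monday, so the first Saturday is November 6.
At the standard offset (UTC+04:00), 14:30 UTC + 4h = 18:30 Quorvik Coast standard time.
The standard-time date in Quorvik Coast, 1 March 2032, does not fall between 21 March and 6 November, so daylight saving is not in effect and Quorvik Coast is at UTC+04:00.
14:30 UTC + 4h = 18:30 Quorvik Coast.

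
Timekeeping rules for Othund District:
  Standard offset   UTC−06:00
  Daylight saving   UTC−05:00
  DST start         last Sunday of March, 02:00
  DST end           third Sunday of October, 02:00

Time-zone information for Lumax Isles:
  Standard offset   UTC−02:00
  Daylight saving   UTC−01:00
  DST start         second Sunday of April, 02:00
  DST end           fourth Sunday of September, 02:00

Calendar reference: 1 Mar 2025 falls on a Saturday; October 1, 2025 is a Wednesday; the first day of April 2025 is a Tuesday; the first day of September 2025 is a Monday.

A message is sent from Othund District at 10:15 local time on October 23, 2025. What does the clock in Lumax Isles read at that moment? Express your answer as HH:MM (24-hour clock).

14:15

1 March 2025 is a Saturday, so Sundays fall on 2, 9, 16, 23, 30; the last is March 30.
1 October 2025 is a Wednesday, so the first Sunday is October 5 and the third is October 19.
October 23, 2025 does not fall between 30 March and 19 October, so daylight saving is not in effect and Othund District is at UTC−06:00.
10:15 Othund District + 6h = 16:15 UTC.
1 April 2025 is a Tuesday, so the first Sunday is April 6 and the second is April 13.
1 September 2025 is a Monday, so the first Sunday is September 7 and the fourth is September 28.
At the standard offset (UTC−02:00), 16:15 UTC − 2h = 14:15 Lumax Isles standard time.
The standard-time date in Lumax Isles, October 23, 2025, is outside the daylight-saving period (13 April – 28 September), so Lumax Isles is on standard time, UTC−02:00.
16:15 UTC − 2h = 14:15 Lumax Isles.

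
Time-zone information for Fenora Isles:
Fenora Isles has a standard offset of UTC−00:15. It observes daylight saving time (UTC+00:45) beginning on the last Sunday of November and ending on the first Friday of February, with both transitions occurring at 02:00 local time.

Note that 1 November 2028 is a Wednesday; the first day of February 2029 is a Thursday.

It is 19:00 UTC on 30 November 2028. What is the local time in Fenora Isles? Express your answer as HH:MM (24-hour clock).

19:45

1 November 2028 is a Wednesday, so Sundays fall on 5, 12, 19, 26; the last is November 26.
1 February 2029 is a Thursday, so the first Friday is February 2.
At the standard offset (UTC−00:15), 19:00 UTC − 0h15m = 18:45 Fenora Isles standard time.
Daylight saving runs 26 November 2028 – 2 February 2029; the standard-time date in Fenora Isles, 30 November 2028, is inside that window, so Fenora Isles is at UTC+00:45.
19:00 UTC + 0h45m = 19:45 local.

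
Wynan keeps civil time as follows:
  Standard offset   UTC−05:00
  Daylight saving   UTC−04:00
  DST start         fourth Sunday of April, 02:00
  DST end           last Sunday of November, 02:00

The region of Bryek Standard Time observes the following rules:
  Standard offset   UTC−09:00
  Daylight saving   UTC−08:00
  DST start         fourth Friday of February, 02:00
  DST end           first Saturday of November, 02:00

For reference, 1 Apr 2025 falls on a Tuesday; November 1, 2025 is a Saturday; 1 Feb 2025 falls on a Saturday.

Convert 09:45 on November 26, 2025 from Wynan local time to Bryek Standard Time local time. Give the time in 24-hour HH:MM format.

1 April 2025 is a Tuesday, so the first Sunday is April 6 and the fourth is April 27.
1 November 2025 is a Saturday, so Sundays fall on 2, 9, 16, 23, 30; the last is November 30.
Daylight saving runs 27 April – 30 November; November 26, 2025 is inside that window, so Wynan is at UTC−04:00.
09:45 Wynan + 4h = 13:45 UTC.
1 February 2025 is a Saturday, so the first Friday is February 7 and the fourth is February 28.
1 November 2025 is a Saturday, so the first Saturday is November 1.
At the standard offset (UTC−09:00), 13:45 UTC − 9h = 04:45 Bryek Standard Time standard time.
The standard-time date in Bryek Standard Time, November 26, 2025, does not fall between 28 February and 1 November, so daylight saving is not in effect and Bryek Standard Time is at UTC−09:00.
13:45 UTC − 9h = 04:45 Bryek Standard Time.

04:45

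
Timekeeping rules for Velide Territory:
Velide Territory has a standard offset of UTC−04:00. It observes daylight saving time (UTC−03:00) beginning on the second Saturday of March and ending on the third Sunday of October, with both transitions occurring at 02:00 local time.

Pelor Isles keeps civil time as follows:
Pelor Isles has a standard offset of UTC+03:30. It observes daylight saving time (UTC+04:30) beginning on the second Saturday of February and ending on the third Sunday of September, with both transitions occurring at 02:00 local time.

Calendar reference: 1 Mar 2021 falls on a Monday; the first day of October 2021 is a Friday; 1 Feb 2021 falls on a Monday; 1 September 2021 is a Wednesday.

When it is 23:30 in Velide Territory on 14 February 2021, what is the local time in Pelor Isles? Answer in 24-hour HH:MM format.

1 March 2021 is a Monday, so the first Saturday is March 6 and the second is March 13.
1 October 2021 is a Friday, so the first Sunday is October 3 and the third is October 17.
14 February 2021 does not fall between 13 March and 17 October, so daylight saving is not in effect and Velide Territory is at UTC−04:00.
23:30 Velide Territory + 4h = 03:30 UTC (rolling into the next day, 15 February 2021).
1 February 2021 is a Monday, so the first Saturday is February 6 and the second is February 13.
1 September 2021 is a Wednesday, so the first Sunday is September 5 and the third is September 19.
At the standard offset (UTC+03:30), 03:30 UTC + 3h30m = 07:00 Pelor Isles standard time.
Daylight saving runs 13 February – 19 September; the standard-time date in Pelor Isles, 15 February 2021, is inside that window, so Pelor Isles is at UTC+04:30.
03:30 UTC + 4h30m = 08:00 Pelor Isles.

08:00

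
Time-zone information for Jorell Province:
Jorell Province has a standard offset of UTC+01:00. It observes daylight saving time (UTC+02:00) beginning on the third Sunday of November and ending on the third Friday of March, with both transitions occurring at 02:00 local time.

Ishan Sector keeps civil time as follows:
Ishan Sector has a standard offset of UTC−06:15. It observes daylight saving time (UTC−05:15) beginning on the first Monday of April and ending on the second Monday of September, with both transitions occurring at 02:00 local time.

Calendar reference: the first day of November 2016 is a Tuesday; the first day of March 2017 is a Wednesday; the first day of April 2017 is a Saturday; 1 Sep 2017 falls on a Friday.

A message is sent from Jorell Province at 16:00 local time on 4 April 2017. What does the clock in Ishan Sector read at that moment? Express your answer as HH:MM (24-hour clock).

1 November 2016 is a Tuesday, so the first Sunday is November 6 and the third is November 20.
1 March 2017 is a Wednesday, so the first Friday is March 3 and the third is March 17.
Daylight saving runs 20 November 2016 – 17 March 2017; 4 April 2017 is outside that window, so Jorell Province is on standard time at UTC+01:00.
16:00 Jorell Province − 1h = 15:00 UTC.
1 April 2017 is a Saturday, so the first Monday is April 3.
1 September 2017 is a Friday, so the first Monday is September 4 and the second is September 11.
At the standard offset (UTC−06:15), 15:00 UTC − 6h15m = 08:45 Ishan Sector standard time.
The standard-time date in Ishan Sector, 4 April 2017, lies within the daylight-saving period (3 April – 11 September), so Ishan Sector is on daylight time, UTC−05:15.
15:00 UTC − 5h15m = 09:45 Ishan Sector.

09:45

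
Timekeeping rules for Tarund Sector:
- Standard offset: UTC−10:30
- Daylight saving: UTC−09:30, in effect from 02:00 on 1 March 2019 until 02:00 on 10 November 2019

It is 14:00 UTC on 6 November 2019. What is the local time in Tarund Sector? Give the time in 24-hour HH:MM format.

04:30

At the standard offset (UTC−10:30), 14:00 UTC − 10h30m = 03:30 Tarund Sector standard time.
The standard-time date in Tarund Sector, 6 November 2019, lies within the daylight-saving period (1 March – 10 November), so Tarund Sector is on daylight time, UTC−09:30.
14:00 UTC − 9h30m = 04:30 local.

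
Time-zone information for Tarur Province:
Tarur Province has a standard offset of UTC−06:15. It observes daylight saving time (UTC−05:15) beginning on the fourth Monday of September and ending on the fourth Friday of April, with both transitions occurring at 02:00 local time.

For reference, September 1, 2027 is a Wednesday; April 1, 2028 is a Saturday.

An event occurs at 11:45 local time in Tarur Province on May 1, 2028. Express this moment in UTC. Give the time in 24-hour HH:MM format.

1 September 2027 is a Wednesday, so the first Monday is September 6 and the fourth is September 27.
1 April 2028 is a Saturday, so the first Friday is April 7 and the fourth is April 28.
Daylight saving runs 27 September 2027 – 28 April 2028; May 1, 2028 is outside that window, so Tarur Province is on standard time at UTC−06:15.
11:45 local + 6h15m = 18:00 UTC.

18:00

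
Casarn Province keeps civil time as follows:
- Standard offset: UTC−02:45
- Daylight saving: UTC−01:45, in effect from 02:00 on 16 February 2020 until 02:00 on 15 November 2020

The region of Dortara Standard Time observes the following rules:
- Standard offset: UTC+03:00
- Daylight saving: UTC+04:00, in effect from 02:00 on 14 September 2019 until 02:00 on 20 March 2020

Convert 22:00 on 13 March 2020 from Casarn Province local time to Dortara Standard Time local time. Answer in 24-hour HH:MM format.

13 March 2020 lies within the daylight-saving period (16 February – 15 November), so Casarn Province is on daylight time, UTC−01:45.
22:00 Casarn Province + 1h45m = 23:45 UTC.
At the standard offset (UTC+03:00), 23:45 UTC + 3h = 02:45 Dortara Standard Time standard time (rolling into the next day, 14 March 2020).
The standard-time date in Dortara Standard Time, 14 March 2020, lies within the daylight-saving period (14 September 2019 – 20 March 2020), so Dortara Standard Time is on daylight time, UTC+04:00.
23:45 UTC + 4h = 03:45 Dortara Standard Time (rolling into the next day, 14 March 2020).

03:45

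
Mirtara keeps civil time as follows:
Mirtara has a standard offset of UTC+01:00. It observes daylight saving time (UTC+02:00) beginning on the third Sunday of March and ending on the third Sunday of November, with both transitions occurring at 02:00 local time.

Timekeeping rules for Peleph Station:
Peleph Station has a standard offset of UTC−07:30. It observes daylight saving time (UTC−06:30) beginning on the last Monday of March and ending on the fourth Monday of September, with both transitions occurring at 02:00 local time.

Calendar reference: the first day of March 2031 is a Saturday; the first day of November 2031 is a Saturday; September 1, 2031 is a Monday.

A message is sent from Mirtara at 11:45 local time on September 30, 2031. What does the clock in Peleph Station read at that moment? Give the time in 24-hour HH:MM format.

1 March 2031 is a Saturday, so the first Sunday is March 2 and the third is March 16.
1 November 2031 is a Saturday, so the first Sunday is November 2 and the third is November 16.
September 30, 2031 lies within the daylight-saving period (16 March – 16 November), so Mirtara is on daylight time, UTC+02:00.
11:45 Mirtara − 2h = 09:45 UTC.
1 March 2031 is a Saturday, so Mondays fall on 3, 10, 17, 24, 31; the last is March 31.
1 September 2031 is a Monday, so the first Monday is September 1 and the fourth is September 22.
At the standard offset (UTC−07:30), 09:45 UTC − 7h30m = 02:15 Peleph Station standard time.
The standard-time date in Peleph Station, September 30, 2031, is outside the daylight-saving period (31 March – 22 September), so Peleph Station is on standard time, UTC−07:30.
09:45 UTC − 7h30m = 02:15 Peleph Station.

02:15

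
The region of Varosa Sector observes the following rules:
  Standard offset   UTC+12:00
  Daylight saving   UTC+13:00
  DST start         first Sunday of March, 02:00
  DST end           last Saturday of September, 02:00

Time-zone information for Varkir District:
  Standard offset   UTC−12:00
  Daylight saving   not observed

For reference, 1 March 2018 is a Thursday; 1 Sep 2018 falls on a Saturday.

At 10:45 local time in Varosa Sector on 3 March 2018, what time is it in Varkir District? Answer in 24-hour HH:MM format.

10:45

1 March 2018 is a Thursday, so the first Sunday is March 4.
1 September 2018 is a Saturday, so Saturdays fall on 1, 8, 15, 22, 29; the last is September 29.
3 March 2018 does not fall between 4 March and 29 September, so daylight saving is not in effect and Varosa Sector is at UTC+12:00.
10:45 Varosa Sector − 12h = 22:45 UTC (rolling into the previous day, 2 March 2018).
Varkir District has no daylight saving, so its offset is UTC−12:00 year-round.
22:45 UTC − 12h = 10:45 Varkir District.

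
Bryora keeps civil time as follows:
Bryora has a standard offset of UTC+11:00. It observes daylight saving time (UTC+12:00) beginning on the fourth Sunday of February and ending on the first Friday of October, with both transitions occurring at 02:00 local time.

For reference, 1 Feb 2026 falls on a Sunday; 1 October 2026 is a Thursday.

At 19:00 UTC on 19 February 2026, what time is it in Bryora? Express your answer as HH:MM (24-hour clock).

1 February 2026 is a Sunday, so the first Sunday is February 1 and the fourth is February 22.
1 October 2026 is a Thursday, so the first Friday is October 2.
At the standard offset (UTC+11:00), 19:00 UTC + 11h = 06:00 Bryora standard time (rolling into the next day, 20 February 2026).
The standard-time date in Bryora, 20 February 2026, does not fall between 22 February and 2 October, so daylight saving is not in effect and Bryora is at UTC+11:00.
19:00 UTC + 11h = 06:00 local (rolling into the next day, 20 February 2026).

06:00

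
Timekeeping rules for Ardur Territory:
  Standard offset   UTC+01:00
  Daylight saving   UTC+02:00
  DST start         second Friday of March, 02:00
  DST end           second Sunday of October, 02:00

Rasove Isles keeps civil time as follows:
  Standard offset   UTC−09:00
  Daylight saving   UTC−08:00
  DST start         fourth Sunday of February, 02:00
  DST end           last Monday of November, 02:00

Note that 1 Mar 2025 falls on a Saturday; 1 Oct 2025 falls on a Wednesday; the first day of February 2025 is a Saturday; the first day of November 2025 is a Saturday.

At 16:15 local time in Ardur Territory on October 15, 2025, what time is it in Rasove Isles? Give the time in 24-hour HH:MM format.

1 March 2025 is a Saturday, so the first Friday is March 7 and the second is March 14.
1 October 2025 is a Wednesday, so the first Sunday is October 5 and the second is October 12.
October 15, 2025 does not fall between 14 March and 12 October, so daylight saving is not in effect and Ardur Territory is at UTC+01:00.
16:15 Ardur Territory − 1h = 15:15 UTC.
1 February 2025 is a Saturday, so the first Sunday is February 2 and the fourth is February 23.
1 November 2025 is a Saturday, so Mondays fall on 3, 10, 17, 24; the last is November 24.
At the standard offset (UTC−09:00), 15:15 UTC − 9h = 06:15 Rasove Isles standard time.
The standard-time date in Rasove Isles, October 15, 2025, lies within the daylight-saving period (23 February – 24 November), so Rasove Isles is on daylight time, UTC−08:00.
15:15 UTC − 8h = 07:15 Rasove Isles.

07:15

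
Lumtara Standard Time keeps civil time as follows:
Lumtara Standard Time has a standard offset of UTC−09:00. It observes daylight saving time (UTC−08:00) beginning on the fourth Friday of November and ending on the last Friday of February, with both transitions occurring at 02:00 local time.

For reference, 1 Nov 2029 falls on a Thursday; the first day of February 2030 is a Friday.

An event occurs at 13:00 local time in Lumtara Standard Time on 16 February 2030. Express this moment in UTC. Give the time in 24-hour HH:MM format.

1 November 2029 is a Thursday, so the first Friday is November 2 and the fourth is November 23.
1 February 2030 is a Friday, so Fridays fall on 1, 8, 15, 22; the last is February 22.
16 February 2030 falls between 23 November 2029 and 22 February 2030, so daylight saving is in effect and Lumtara Standard Time is at UTC−08:00.
13:00 local + 8h = 21:00 UTC.

21:00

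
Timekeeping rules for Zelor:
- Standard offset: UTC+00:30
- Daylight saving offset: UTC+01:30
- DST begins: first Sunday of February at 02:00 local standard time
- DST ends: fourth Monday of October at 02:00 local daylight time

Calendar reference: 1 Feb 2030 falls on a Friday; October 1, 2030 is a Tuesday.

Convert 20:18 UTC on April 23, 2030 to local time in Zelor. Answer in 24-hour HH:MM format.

1 February 2030 is a Friday, so the first Sunday is February 3.
1 October 2030 is a Tuesday, so the first Monday is October 7 and the fourth is October 28.
At the standard offset (UTC+00:30), 20:18 UTC + 0h30m = 20:48 Zelor standard time.
Daylight saving runs 3 February – 28 October; the standard-time date in Zelor, April 23, 2030, is inside that window, so Zelor is at UTC+01:30.
20:18 UTC + 1h30m = 21:48 local.

21:48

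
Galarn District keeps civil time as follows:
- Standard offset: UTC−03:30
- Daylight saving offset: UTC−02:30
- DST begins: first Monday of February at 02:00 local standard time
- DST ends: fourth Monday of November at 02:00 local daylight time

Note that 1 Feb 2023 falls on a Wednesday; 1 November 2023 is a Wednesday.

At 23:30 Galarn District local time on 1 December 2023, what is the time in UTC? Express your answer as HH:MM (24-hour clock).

1 February 2023 is a Wednesday, so the first Monday is February 6.
1 November 2023 is a Wednesday, so the first Monday is November 6 and the fourth is November 27.
Daylight saving runs 6 February – 27 November; 1 December 2023 is outside that window, so Galarn District is on standard time at UTC−03:30.
23:30 local + 3h30m = 03:00 UTC (rolling into the next day, 2 December 2023).

03:00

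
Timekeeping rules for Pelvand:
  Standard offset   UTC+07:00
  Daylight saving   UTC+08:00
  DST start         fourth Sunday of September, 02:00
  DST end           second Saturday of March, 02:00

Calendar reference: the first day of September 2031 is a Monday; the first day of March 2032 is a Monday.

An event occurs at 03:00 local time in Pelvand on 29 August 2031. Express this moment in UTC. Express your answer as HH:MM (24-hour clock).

1 September 2031 is a Monday, so the first Sunday is September 7 and the fourth is September 28.
1 March 2032 is a Monday, so the first Saturday is March 6 and the second is March 13.
29 August 2031 is outside the daylight-saving period (28 September 2031 – 13 March 2032), so Pelvand is on standard time, UTC+07:00.
03:00 local − 7h = 20:00 UTC (rolling into the previous day, 28 August 2031).

20:00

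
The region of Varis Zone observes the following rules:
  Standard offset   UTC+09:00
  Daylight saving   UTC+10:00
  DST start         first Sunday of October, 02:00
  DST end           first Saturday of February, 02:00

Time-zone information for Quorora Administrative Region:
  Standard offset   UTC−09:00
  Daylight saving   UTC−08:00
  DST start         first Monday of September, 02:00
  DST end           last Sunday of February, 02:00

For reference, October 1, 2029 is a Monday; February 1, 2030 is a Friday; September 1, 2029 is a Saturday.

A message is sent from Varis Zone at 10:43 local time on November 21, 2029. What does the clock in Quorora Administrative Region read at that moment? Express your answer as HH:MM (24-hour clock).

16:43

1 October 2029 is a Monday, so the first Sunday is October 7.
1 February 2030 is a Friday, so the first Saturday is February 2.
November 21, 2029 falls between 7 October 2029 and 2 February 2030, so daylight saving is in effect and Varis Zone is at UTC+10:00.
10:43 Varis Zone − 10h = 00:43 UTC.
1 September 2029 is a Saturday, so the first Monday is September 3.
1 February 2030 is a Friday, so Sundays fall on 3, 10, 17, 24; the last is February 24.
At the standard offset (UTC−09:00), 00:43 UTC − 9h = 15:43 Quorora Administrative Region standard time (rolling into the previous day, 20 November 2029).
The standard-time date in Quorora Administrative Region, November 20, 2029, falls between 3 September 2029 and 24 February 2030, so daylight saving is in effect and Quorora Administrative Region is at UTC−08:00.
00:43 UTC − 8h = 16:43 Quorora Administrative Region (rolling into the previous day, 20 November 2029).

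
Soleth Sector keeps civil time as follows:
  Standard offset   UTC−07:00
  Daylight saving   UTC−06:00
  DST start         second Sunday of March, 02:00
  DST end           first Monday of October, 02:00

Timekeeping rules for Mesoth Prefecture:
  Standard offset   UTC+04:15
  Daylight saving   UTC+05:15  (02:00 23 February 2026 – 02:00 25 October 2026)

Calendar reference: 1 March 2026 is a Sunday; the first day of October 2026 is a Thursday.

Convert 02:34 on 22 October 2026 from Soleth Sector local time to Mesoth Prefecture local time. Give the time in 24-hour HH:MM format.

14:49

1 March 2026 is a Sunday, so the first Sunday is March 1 and the second is March 8.
1 October 2026 is a Thursday, so the first Monday is October 5.
Daylight saving runs 8 March – 5 October; 22 October 2026 is outside that window, so Soleth Sector is on standard time at UTC−07:00.
02:34 Soleth Sector + 7h = 09:34 UTC.
At the standard offset (UTC+04:15), 09:34 UTC + 4h15m = 13:49 Mesoth Prefecture standard time.
Daylight saving runs 23 February – 25 October; the standard-time date in Mesoth Prefecture, 22 October 2026, is inside that window, so Mesoth Prefecture is at UTC+05:15.
09:34 UTC + 5h15m = 14:49 Mesoth Prefecture.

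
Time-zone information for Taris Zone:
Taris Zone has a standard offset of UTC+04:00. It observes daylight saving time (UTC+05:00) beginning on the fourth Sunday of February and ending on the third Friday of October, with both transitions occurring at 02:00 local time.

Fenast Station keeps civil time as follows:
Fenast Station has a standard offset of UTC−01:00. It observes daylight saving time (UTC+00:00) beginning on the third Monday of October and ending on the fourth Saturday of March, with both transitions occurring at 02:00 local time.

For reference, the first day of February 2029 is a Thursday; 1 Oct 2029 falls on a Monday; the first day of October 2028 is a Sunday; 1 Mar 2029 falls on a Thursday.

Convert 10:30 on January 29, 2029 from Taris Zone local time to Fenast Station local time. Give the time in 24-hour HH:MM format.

1 February 2029 is a Thursday, so the first Sunday is February 4 and the fourth is February 25.
1 October 2029 is a Monday, so the first Friday is October 5 and the third is October 19.
January 29, 2029 is outside the daylight-saving period (25 February – 19 October), so Taris Zone is on standard time, UTC+04:00.
10:30 Taris Zone − 4h = 06:30 UTC.
1 October 2028 is a Sunday, so the first Monday is October 2 and the third is October 16.
1 March 2029 is a Thursday, so the first Saturday is March 3 and the fourth is March 24.
At the standard offset (UTC−01:00), 06:30 UTC − 1h = 05:30 Fenast Station standard time.
The standard-time date in Fenast Station, January 29, 2029, falls between 16 October 2028 and 24 March 2029, so daylight saving is in effect and Fenast Station is at UTC+00:00.
06:30 UTC + 0h = 06:30 Fenast Station.

06:30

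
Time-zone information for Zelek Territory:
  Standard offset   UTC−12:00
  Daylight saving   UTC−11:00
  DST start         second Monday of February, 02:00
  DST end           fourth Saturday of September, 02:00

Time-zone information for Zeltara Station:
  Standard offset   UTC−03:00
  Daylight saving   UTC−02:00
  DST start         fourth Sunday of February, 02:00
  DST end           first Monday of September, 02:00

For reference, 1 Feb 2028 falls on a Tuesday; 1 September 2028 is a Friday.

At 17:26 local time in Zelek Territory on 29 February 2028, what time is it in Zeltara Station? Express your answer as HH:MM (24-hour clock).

1 February 2028 is a Tuesday, so the first Monday is February 7 and the second is February 14.
1 September 2028 is a Friday, so the first Saturday is September 2 and the fourth is September 23.
Daylight saving runs 14 February – 23 September; 29 February 2028 is inside that window, so Zelek Territory is at UTC−11:00.
17:26 Zelek Territory + 11h = 04:26 UTC (rolling into the next day, 1 March 2028).
1 February 2028 is a Tuesday, so the first Sunday is February 6 and the fourth is February 27.
1 September 2028 is a Friday, so the first Monday is September 4.
At the standard offset (UTC−03:00), 04:26 UTC − 3h = 01:26 Zeltara Station standard time.
Daylight saving runs 27 February – 4 September; the standard-time date in Zeltara Station, 1 March 2028, is inside that window, so Zeltara Station is at UTC−02:00.
04:26 UTC − 2h = 02:26 Zeltara Station.

02:26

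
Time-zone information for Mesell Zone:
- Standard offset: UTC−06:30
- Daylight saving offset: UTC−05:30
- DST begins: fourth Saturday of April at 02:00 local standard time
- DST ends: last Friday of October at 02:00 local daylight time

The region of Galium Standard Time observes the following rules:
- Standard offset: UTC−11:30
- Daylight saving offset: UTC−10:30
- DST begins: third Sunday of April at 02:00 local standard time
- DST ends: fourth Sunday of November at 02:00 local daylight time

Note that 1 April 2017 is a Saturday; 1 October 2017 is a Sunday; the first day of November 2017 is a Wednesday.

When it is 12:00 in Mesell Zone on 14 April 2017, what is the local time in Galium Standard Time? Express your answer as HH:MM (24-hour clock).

1 April 2017 is a Saturday, so the first Saturday is April 1 and the fourth is April 22.
1 October 2017 is a Sunday, so Fridays fall on 6, 13, 20, 27; the last is October 27.
Daylight saving runs 22 April – 27 October; 14 April 2017 is outside that window, so Mesell Zone is on standard time at UTC−06:30.
12:00 Mesell Zone + 6h30m = 18:30 UTC.
1 April 2017 is a Saturday, so the first Sunday is April 2 and the third is April 16.
1 November 2017 is a Wednesday, so the first Sunday is November 5 and the fourth is November 26.
At the standard offset (UTC−11:30), 18:30 UTC − 11h30m = 07:00 Galium Standard Time standard time.
Daylight saving runs 16 April – 26 November; the standard-time date in Galium Standard Time, 14 April 2017, is outside that window, so Galium Standard Time is on standard time at UTC−11:30.
18:30 UTC − 11h30m = 07:00 Galium Standard Time.

07:00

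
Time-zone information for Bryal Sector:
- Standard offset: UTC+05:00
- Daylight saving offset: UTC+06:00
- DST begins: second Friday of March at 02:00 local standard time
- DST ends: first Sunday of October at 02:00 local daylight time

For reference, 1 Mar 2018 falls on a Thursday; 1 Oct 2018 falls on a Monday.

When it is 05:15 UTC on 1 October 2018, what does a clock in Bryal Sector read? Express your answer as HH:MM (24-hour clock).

11:15

1 March 2018 is a Thursday, so the first Friday is March 2 and the second is March 9.
1 October 2018 is a Monday, so the first Sunday is October 7.
At the standard offset (UTC+05:00), 05:15 UTC + 5h = 10:15 Bryal Sector standard time.
Daylight saving runs 9 March – 7 October; the standard-time date in Bryal Sector, 1 October 2018, is inside that window, so Bryal Sector is at UTC+06:00.
05:15 UTC + 6h = 11:15 local.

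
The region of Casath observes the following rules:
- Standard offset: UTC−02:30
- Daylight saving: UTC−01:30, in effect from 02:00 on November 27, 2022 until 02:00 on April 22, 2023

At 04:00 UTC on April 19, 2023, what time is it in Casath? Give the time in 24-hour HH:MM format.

At the standard offset (UTC−02:30), 04:00 UTC − 2h30m = 01:30 Casath standard time.
The standard-time date in Casath, April 19, 2023, lies within the daylight-saving period (27 November 2022 – 22 April 2023), so Casath is on daylight time, UTC−01:30.
04:00 UTC − 1h30m = 02:30 local.

02:30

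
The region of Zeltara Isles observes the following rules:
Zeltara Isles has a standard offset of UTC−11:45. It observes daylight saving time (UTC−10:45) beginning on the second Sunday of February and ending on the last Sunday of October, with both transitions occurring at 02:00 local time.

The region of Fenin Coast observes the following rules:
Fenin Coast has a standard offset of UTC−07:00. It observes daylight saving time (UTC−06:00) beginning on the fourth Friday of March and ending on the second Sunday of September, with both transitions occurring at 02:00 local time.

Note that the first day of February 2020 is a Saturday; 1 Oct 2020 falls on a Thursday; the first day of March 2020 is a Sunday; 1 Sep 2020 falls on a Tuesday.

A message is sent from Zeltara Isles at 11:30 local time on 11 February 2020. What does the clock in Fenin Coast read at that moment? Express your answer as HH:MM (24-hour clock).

1 February 2020 is a Saturday, so the first Sunday is February 2 and the second is February 9.
1 October 2020 is a Thursday, so Sundays fall on 4, 11, 18, 25; the last is October 25.
11 February 2020 lies within the daylight-saving period (9 February – 25 October), so Zeltara Isles is on daylight time, UTC−10:45.
11:30 Zeltara Isles + 10h45m = 22:15 UTC.
1 March 2020 is a Sunday, so the first Friday is March 6 and the fourth is March 27.
1 September 2020 is a Tuesday, so the first Sunday is September 6 and the second is September 13.
At the standard offset (UTC−07:00), 22:15 UTC − 7h = 15:15 Fenin Coast standard time.
Daylight saving runs 27 March – 13 September; the standard-time date in Fenin Coast, 11 February 2020, is outside that window, so Fenin Coast is on standard time at UTC−07:00.
22:15 UTC − 7h = 15:15 Fenin Coast.

15:15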